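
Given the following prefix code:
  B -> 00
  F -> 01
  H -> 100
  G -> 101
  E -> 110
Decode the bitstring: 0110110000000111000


Decoding step by step:
Bits 01 -> F
Bits 101 -> G
Bits 100 -> H
Bits 00 -> B
Bits 00 -> B
Bits 01 -> F
Bits 110 -> E
Bits 00 -> B


Decoded message: FGHBBFEB


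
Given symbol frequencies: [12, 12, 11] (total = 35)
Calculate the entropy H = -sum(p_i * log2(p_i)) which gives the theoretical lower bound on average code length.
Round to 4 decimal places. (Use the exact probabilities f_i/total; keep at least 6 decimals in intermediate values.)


Per-symbol terms -p_i * log2(p_i) with p_i = f_i/35:
  p = 12/35 = 0.342857: log2(p) = -1.544321, -p*log2(p) = 0.529481
  p = 12/35 = 0.342857: log2(p) = -1.544321, -p*log2(p) = 0.529481
  p = 11/35 = 0.314286: log2(p) = -1.669851, -p*log2(p) = 0.524810
H = 0.529481 + 0.529481 + 0.524810 = 1.583772

H = 1.5838 bits/symbol


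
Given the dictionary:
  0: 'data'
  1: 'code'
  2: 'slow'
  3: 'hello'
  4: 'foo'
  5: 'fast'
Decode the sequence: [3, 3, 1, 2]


Look up each index in the dictionary:
  3 -> 'hello'
  3 -> 'hello'
  1 -> 'code'
  2 -> 'slow'

Decoded: "hello hello code slow"


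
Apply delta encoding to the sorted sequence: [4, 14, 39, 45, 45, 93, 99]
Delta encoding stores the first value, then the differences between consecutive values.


First value: 4
Deltas:
  14 - 4 = 10
  39 - 14 = 25
  45 - 39 = 6
  45 - 45 = 0
  93 - 45 = 48
  99 - 93 = 6


Delta encoded: [4, 10, 25, 6, 0, 48, 6]


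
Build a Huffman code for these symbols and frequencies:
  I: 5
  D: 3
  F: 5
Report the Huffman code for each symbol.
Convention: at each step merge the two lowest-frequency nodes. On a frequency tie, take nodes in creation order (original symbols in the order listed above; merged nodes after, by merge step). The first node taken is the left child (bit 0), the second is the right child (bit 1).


Huffman tree construction:
Step 1: Merge D(3) + I(5) = 8
Step 2: Merge F(5) + (D+I)(8) = 13
Read each symbol's code off the tree from the root (left child = 0, right child = 1).

Codes:
  I: 11 (length 2)
  D: 10 (length 2)
  F: 0 (length 1)
Average code length: 21/13 = 1.6154 bits/symbol


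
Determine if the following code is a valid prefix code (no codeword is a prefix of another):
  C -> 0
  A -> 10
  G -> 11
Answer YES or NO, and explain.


Checking each pair (does one codeword prefix another?):
  C='0' vs A='10': no prefix
  C='0' vs G='11': no prefix
  A='10' vs C='0': no prefix
  A='10' vs G='11': no prefix
  G='11' vs C='0': no prefix
  G='11' vs A='10': no prefix
No violation found over all pairs.

YES -- this is a valid prefix code. No codeword is a prefix of any other codeword.


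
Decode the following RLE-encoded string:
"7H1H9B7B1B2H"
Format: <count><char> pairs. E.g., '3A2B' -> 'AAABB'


Expanding each <count><char> pair:
  7H -> 'HHHHHHH'
  1H -> 'H'
  9B -> 'BBBBBBBBB'
  7B -> 'BBBBBBB'
  1B -> 'B'
  2H -> 'HH'

Decoded = HHHHHHHHBBBBBBBBBBBBBBBBBHH


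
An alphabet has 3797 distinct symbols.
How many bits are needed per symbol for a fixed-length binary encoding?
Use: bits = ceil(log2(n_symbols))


log2(3797) = 11.8906
Bracket: 2^11 = 2048 < 3797 <= 2^12 = 4096
So ceil(log2(3797)) = 12

bits = ceil(log2(3797)) = ceil(11.8906) = 12 bits


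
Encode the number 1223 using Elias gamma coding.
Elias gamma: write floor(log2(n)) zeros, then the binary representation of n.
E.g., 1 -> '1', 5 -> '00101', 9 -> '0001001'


num_bits = floor(log2(1223)) + 1 = 11
leading_zeros = num_bits - 1 = 10
binary(1223) = 10011000111

Elias gamma(1223) = '0000000000' + '10011000111' = 000000000010011000111 (21 bits)


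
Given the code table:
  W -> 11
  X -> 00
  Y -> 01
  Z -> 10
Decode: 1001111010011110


Decoding:
10 -> Z
01 -> Y
11 -> W
10 -> Z
10 -> Z
01 -> Y
11 -> W
10 -> Z


Result: ZYWZZYWZ


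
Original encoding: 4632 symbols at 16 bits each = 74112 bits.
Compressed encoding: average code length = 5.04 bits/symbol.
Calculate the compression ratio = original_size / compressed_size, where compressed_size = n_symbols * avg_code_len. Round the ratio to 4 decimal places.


original_size = n_symbols * orig_bits = 4632 * 16 = 74112 bits
compressed_size = n_symbols * avg_code_len = 4632 * 5.04 = 23345.28 bits
ratio = original_size / compressed_size = 74112 / 23345.28 = 3.1746

Compression ratio = 3.1746


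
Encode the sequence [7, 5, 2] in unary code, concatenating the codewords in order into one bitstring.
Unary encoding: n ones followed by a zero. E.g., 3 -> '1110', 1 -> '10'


Encode each number as n ones followed by a terminating 0:
  7 -> 11111110 (8 bits)
  5 -> 111110 (6 bits)
  2 -> 110 (3 bits)
Total length = 8 + 6 + 3 = 17 bits.

Unary([7, 5, 2]) = 11111110111110110 (17 bits)


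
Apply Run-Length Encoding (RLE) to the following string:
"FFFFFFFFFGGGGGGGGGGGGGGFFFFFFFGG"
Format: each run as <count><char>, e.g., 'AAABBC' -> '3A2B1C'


Scanning runs left to right:
  i=0: run of 'F' x 9 -> '9F'
  i=9: run of 'G' x 14 -> '14G'
  i=23: run of 'F' x 7 -> '7F'
  i=30: run of 'G' x 2 -> '2G'

RLE = 9F14G7F2G


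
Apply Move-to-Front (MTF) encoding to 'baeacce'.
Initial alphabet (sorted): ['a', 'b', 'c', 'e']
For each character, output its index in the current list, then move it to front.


MTF encoding:
'b': index 1 in ['a', 'b', 'c', 'e'] -> ['b', 'a', 'c', 'e']
'a': index 1 in ['b', 'a', 'c', 'e'] -> ['a', 'b', 'c', 'e']
'e': index 3 in ['a', 'b', 'c', 'e'] -> ['e', 'a', 'b', 'c']
'a': index 1 in ['e', 'a', 'b', 'c'] -> ['a', 'e', 'b', 'c']
'c': index 3 in ['a', 'e', 'b', 'c'] -> ['c', 'a', 'e', 'b']
'c': index 0 in ['c', 'a', 'e', 'b'] -> ['c', 'a', 'e', 'b']
'e': index 2 in ['c', 'a', 'e', 'b'] -> ['e', 'c', 'a', 'b']


Output: [1, 1, 3, 1, 3, 0, 2]


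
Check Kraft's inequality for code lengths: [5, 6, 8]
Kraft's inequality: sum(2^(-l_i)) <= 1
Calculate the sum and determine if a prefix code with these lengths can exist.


Sum = 2^(-5) + 2^(-6) + 2^(-8)
    = 0.03125 + 0.015625 + 0.00390625
    = 13/256 = 0.05078125
Since 0.05078125 <= 1, Kraft's inequality IS satisfied.
A prefix code with these lengths CAN exist.

Kraft sum = 0.05078125. Satisfied.


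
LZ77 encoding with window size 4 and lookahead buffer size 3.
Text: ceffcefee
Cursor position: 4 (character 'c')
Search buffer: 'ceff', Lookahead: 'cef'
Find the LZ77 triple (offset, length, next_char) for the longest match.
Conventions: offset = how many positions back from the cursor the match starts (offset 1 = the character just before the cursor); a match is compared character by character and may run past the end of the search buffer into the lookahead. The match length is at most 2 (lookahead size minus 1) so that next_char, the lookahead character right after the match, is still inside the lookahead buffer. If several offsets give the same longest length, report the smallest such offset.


Try each offset into the search buffer:
  offset=1 (pos 3, char 'f'): match length 0
  offset=2 (pos 2, char 'f'): match length 0
  offset=3 (pos 1, char 'e'): match length 0
  offset=4 (pos 0, char 'c'): match length 2
Longest match has length 2 at offset 4.
next_char = character at position 4 + 2 = 6 -> 'f'

Best match: offset=4, length=2 (matching 'ce' starting at position 0)
LZ77 triple: (4, 2, 'f')


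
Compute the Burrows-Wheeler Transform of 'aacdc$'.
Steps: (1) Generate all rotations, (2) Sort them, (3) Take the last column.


Rotations (sorted):
  0: $aacdc -> last char: c
  1: aacdc$ -> last char: $
  2: acdc$a -> last char: a
  3: c$aacd -> last char: d
  4: cdc$aa -> last char: a
  5: dc$aac -> last char: c


BWT = c$adac


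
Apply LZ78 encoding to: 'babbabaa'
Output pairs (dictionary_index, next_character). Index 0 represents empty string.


LZ78 encoding steps:
Dictionary: {0: ''}
Step 1: w='' (idx 0), next='b' -> output (0, 'b'), add 'b' as idx 1
Step 2: w='' (idx 0), next='a' -> output (0, 'a'), add 'a' as idx 2
Step 3: w='b' (idx 1), next='b' -> output (1, 'b'), add 'bb' as idx 3
Step 4: w='a' (idx 2), next='b' -> output (2, 'b'), add 'ab' as idx 4
Step 5: w='a' (idx 2), next='a' -> output (2, 'a'), add 'aa' as idx 5


Encoded: [(0, 'b'), (0, 'a'), (1, 'b'), (2, 'b'), (2, 'a')]


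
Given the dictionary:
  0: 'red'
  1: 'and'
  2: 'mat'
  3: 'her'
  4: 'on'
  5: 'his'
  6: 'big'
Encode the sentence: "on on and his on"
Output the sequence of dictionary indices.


Look up each word in the dictionary:
  'on' -> 4
  'on' -> 4
  'and' -> 1
  'his' -> 5
  'on' -> 4

Encoded: [4, 4, 1, 5, 4]


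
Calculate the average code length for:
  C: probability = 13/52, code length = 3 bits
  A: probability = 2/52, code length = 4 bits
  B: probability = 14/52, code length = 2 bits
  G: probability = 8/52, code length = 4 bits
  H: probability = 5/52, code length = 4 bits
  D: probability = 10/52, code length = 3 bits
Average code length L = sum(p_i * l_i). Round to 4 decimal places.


Weighted contributions p_i * l_i:
  C: (13/52) * 3 = 39/52
  A: (2/52) * 4 = 8/52
  B: (14/52) * 2 = 28/52
  G: (8/52) * 4 = 32/52
  H: (5/52) * 4 = 20/52
  D: (10/52) * 3 = 30/52
Sum = (39 + 8 + 28 + 32 + 20 + 30)/52 = 157/52

L = 157/52 = 3.0192 bits/symbol


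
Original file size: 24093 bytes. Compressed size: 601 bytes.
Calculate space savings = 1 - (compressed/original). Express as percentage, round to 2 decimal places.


ratio = compressed/original = 601/24093 = 0.024945
savings = 1 - ratio = 1 - 0.024945 = 0.975055
as a percentage: 0.975055 * 100 = 97.51%

Space savings = 1 - 601/24093 = 97.51%


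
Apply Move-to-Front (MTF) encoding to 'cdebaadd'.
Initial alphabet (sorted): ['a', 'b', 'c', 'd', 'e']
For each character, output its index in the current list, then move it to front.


MTF encoding:
'c': index 2 in ['a', 'b', 'c', 'd', 'e'] -> ['c', 'a', 'b', 'd', 'e']
'd': index 3 in ['c', 'a', 'b', 'd', 'e'] -> ['d', 'c', 'a', 'b', 'e']
'e': index 4 in ['d', 'c', 'a', 'b', 'e'] -> ['e', 'd', 'c', 'a', 'b']
'b': index 4 in ['e', 'd', 'c', 'a', 'b'] -> ['b', 'e', 'd', 'c', 'a']
'a': index 4 in ['b', 'e', 'd', 'c', 'a'] -> ['a', 'b', 'e', 'd', 'c']
'a': index 0 in ['a', 'b', 'e', 'd', 'c'] -> ['a', 'b', 'e', 'd', 'c']
'd': index 3 in ['a', 'b', 'e', 'd', 'c'] -> ['d', 'a', 'b', 'e', 'c']
'd': index 0 in ['d', 'a', 'b', 'e', 'c'] -> ['d', 'a', 'b', 'e', 'c']


Output: [2, 3, 4, 4, 4, 0, 3, 0]


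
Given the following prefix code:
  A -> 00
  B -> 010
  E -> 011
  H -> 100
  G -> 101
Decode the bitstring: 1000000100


Decoding step by step:
Bits 100 -> H
Bits 00 -> A
Bits 00 -> A
Bits 100 -> H


Decoded message: HAAH


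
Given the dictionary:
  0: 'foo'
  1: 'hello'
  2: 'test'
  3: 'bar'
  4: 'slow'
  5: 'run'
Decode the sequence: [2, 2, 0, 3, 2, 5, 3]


Look up each index in the dictionary:
  2 -> 'test'
  2 -> 'test'
  0 -> 'foo'
  3 -> 'bar'
  2 -> 'test'
  5 -> 'run'
  3 -> 'bar'

Decoded: "test test foo bar test run bar"


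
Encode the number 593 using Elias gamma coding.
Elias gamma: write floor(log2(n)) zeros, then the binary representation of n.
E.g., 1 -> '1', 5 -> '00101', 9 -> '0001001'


num_bits = floor(log2(593)) + 1 = 10
leading_zeros = num_bits - 1 = 9
binary(593) = 1001010001

Elias gamma(593) = '000000000' + '1001010001' = 0000000001001010001 (19 bits)


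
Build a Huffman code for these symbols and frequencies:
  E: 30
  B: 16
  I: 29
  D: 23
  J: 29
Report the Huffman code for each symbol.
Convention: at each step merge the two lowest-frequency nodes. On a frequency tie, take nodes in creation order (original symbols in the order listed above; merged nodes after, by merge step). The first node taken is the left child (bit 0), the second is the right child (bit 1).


Huffman tree construction:
Step 1: Merge B(16) + D(23) = 39
Step 2: Merge I(29) + J(29) = 58
Step 3: Merge E(30) + (B+D)(39) = 69
Step 4: Merge (I+J)(58) + (E+(B+D))(69) = 127
Read each symbol's code off the tree from the root (left child = 0, right child = 1).

Codes:
  E: 10 (length 2)
  B: 110 (length 3)
  I: 00 (length 2)
  D: 111 (length 3)
  J: 01 (length 2)
Average code length: 293/127 = 2.3071 bits/symbol


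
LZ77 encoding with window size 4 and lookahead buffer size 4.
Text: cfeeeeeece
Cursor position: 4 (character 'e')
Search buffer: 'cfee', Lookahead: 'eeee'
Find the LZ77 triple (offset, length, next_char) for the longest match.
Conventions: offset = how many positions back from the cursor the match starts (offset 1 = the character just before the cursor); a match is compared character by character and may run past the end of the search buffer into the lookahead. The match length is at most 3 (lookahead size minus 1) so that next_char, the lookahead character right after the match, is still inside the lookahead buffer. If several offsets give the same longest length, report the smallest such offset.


Try each offset into the search buffer:
  offset=1 (pos 3, char 'e'): match length 3
  offset=2 (pos 2, char 'e'): match length 3
  offset=3 (pos 1, char 'f'): match length 0
  offset=4 (pos 0, char 'c'): match length 0
Longest match has length 3, found at offsets 1, 2; take the smallest, offset 1.
next_char = character at position 4 + 3 = 7 -> 'e'

Best match: offset=1, length=3 (matching 'eee' starting at position 3)
LZ77 triple: (1, 3, 'e')


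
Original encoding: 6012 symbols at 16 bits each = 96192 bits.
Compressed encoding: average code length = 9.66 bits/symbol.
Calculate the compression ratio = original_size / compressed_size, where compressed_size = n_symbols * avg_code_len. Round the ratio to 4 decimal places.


original_size = n_symbols * orig_bits = 6012 * 16 = 96192 bits
compressed_size = n_symbols * avg_code_len = 6012 * 9.66 = 58075.92 bits
ratio = original_size / compressed_size = 96192 / 58075.92 = 1.6563

Compression ratio = 1.6563


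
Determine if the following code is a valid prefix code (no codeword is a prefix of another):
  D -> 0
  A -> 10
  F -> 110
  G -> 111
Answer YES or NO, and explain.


Checking each pair (does one codeword prefix another?):
  D='0' vs A='10': no prefix
  D='0' vs F='110': no prefix
  D='0' vs G='111': no prefix
  A='10' vs D='0': no prefix
  A='10' vs F='110': no prefix
  A='10' vs G='111': no prefix
  F='110' vs D='0': no prefix
  F='110' vs A='10': no prefix
  F='110' vs G='111': no prefix
  G='111' vs D='0': no prefix
  G='111' vs A='10': no prefix
  G='111' vs F='110': no prefix
No violation found over all pairs.

YES -- this is a valid prefix code. No codeword is a prefix of any other codeword.


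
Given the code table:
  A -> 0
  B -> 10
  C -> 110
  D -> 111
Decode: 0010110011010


Decoding:
0 -> A
0 -> A
10 -> B
110 -> C
0 -> A
110 -> C
10 -> B


Result: AABCACB


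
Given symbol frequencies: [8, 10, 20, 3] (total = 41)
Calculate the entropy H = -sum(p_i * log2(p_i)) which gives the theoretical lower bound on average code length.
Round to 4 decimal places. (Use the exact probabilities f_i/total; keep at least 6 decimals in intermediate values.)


Per-symbol terms -p_i * log2(p_i) with p_i = f_i/41:
  p = 8/41 = 0.195122: log2(p) = -2.357552, -p*log2(p) = 0.460010
  p = 10/41 = 0.243902: log2(p) = -2.035624, -p*log2(p) = 0.496494
  p = 20/41 = 0.487805: log2(p) = -1.035624, -p*log2(p) = 0.505182
  p = 3/41 = 0.073171: log2(p) = -3.772590, -p*log2(p) = 0.276043
H = 0.460010 + 0.496494 + 0.505182 + 0.276043 = 1.737729

H = 1.7377 bits/symbol


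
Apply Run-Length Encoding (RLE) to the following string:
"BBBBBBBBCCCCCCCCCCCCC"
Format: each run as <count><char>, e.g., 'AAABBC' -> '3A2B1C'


Scanning runs left to right:
  i=0: run of 'B' x 8 -> '8B'
  i=8: run of 'C' x 13 -> '13C'

RLE = 8B13C


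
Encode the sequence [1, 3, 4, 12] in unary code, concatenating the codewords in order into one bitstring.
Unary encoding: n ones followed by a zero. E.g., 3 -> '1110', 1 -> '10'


Encode each number as n ones followed by a terminating 0:
  1 -> 10 (2 bits)
  3 -> 1110 (4 bits)
  4 -> 11110 (5 bits)
  12 -> 1111111111110 (13 bits)
Total length = 2 + 4 + 5 + 13 = 24 bits.

Unary([1, 3, 4, 12]) = 101110111101111111111110 (24 bits)


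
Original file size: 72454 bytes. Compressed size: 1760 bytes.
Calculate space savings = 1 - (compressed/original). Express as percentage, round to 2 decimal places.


ratio = compressed/original = 1760/72454 = 0.024291
savings = 1 - ratio = 1 - 0.024291 = 0.975709
as a percentage: 0.975709 * 100 = 97.57%

Space savings = 1 - 1760/72454 = 97.57%


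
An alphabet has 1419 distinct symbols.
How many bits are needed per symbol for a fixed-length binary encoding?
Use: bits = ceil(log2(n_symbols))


log2(1419) = 10.4707
Bracket: 2^10 = 1024 < 1419 <= 2^11 = 2048
So ceil(log2(1419)) = 11

bits = ceil(log2(1419)) = ceil(10.4707) = 11 bits


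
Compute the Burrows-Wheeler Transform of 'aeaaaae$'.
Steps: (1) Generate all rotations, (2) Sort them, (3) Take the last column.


Rotations (sorted):
  0: $aeaaaae -> last char: e
  1: aaaae$ae -> last char: e
  2: aaae$aea -> last char: a
  3: aae$aeaa -> last char: a
  4: ae$aeaaa -> last char: a
  5: aeaaaae$ -> last char: $
  6: e$aeaaaa -> last char: a
  7: eaaaae$a -> last char: a


BWT = eeaaa$aa


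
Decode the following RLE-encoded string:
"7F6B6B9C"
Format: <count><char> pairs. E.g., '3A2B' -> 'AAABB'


Expanding each <count><char> pair:
  7F -> 'FFFFFFF'
  6B -> 'BBBBBB'
  6B -> 'BBBBBB'
  9C -> 'CCCCCCCCC'

Decoded = FFFFFFFBBBBBBBBBBBBCCCCCCCCC


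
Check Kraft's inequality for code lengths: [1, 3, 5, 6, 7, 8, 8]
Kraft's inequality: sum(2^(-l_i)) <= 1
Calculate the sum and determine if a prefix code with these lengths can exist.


Sum = 2^(-1) + 2^(-3) + 2^(-5) + 2^(-6) + 2^(-7) + 2^(-8) + 2^(-8)
    = 0.5 + 0.125 + 0.03125 + 0.015625 + 0.0078125 + 0.00390625 + 0.00390625
    = 176/256 = 0.6875
Since 0.6875 <= 1, Kraft's inequality IS satisfied.
A prefix code with these lengths CAN exist.

Kraft sum = 0.6875. Satisfied.


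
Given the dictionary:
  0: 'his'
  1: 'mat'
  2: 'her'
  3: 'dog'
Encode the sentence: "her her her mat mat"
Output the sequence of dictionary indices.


Look up each word in the dictionary:
  'her' -> 2
  'her' -> 2
  'her' -> 2
  'mat' -> 1
  'mat' -> 1

Encoded: [2, 2, 2, 1, 1]


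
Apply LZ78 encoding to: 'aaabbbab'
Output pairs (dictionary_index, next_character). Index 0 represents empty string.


LZ78 encoding steps:
Dictionary: {0: ''}
Step 1: w='' (idx 0), next='a' -> output (0, 'a'), add 'a' as idx 1
Step 2: w='a' (idx 1), next='a' -> output (1, 'a'), add 'aa' as idx 2
Step 3: w='' (idx 0), next='b' -> output (0, 'b'), add 'b' as idx 3
Step 4: w='b' (idx 3), next='b' -> output (3, 'b'), add 'bb' as idx 4
Step 5: w='a' (idx 1), next='b' -> output (1, 'b'), add 'ab' as idx 5


Encoded: [(0, 'a'), (1, 'a'), (0, 'b'), (3, 'b'), (1, 'b')]


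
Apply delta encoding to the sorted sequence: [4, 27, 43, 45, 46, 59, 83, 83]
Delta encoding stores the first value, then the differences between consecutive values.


First value: 4
Deltas:
  27 - 4 = 23
  43 - 27 = 16
  45 - 43 = 2
  46 - 45 = 1
  59 - 46 = 13
  83 - 59 = 24
  83 - 83 = 0


Delta encoded: [4, 23, 16, 2, 1, 13, 24, 0]


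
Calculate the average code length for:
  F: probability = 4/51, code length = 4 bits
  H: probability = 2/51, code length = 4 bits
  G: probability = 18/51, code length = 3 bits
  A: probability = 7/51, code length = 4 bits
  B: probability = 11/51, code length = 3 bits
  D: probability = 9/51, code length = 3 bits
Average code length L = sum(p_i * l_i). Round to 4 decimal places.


Weighted contributions p_i * l_i:
  F: (4/51) * 4 = 16/51
  H: (2/51) * 4 = 8/51
  G: (18/51) * 3 = 54/51
  A: (7/51) * 4 = 28/51
  B: (11/51) * 3 = 33/51
  D: (9/51) * 3 = 27/51
Sum = (16 + 8 + 54 + 28 + 33 + 27)/51 = 166/51

L = 166/51 = 3.2549 bits/symbol


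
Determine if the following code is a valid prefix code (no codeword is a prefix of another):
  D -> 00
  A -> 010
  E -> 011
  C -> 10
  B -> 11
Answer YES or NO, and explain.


Checking each pair (does one codeword prefix another?):
  D='00' vs A='010': no prefix
  D='00' vs E='011': no prefix
  D='00' vs C='10': no prefix
  D='00' vs B='11': no prefix
  A='010' vs D='00': no prefix
  A='010' vs E='011': no prefix
  A='010' vs C='10': no prefix
  A='010' vs B='11': no prefix
  E='011' vs D='00': no prefix
  E='011' vs A='010': no prefix
  E='011' vs C='10': no prefix
  E='011' vs B='11': no prefix
  C='10' vs D='00': no prefix
  C='10' vs A='010': no prefix
  C='10' vs E='011': no prefix
  C='10' vs B='11': no prefix
  B='11' vs D='00': no prefix
  B='11' vs A='010': no prefix
  B='11' vs E='011': no prefix
  B='11' vs C='10': no prefix
No violation found over all pairs.

YES -- this is a valid prefix code. No codeword is a prefix of any other codeword.


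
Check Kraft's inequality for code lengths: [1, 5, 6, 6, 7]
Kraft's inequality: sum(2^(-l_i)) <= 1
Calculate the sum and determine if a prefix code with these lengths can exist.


Sum = 2^(-1) + 2^(-5) + 2^(-6) + 2^(-6) + 2^(-7)
    = 0.5 + 0.03125 + 0.015625 + 0.015625 + 0.0078125
    = 73/128 = 0.5703125
Since 0.5703125 <= 1, Kraft's inequality IS satisfied.
A prefix code with these lengths CAN exist.

Kraft sum = 0.5703125. Satisfied.


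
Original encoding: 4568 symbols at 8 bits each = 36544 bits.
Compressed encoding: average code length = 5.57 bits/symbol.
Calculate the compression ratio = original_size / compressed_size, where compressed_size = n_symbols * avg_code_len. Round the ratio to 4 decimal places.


original_size = n_symbols * orig_bits = 4568 * 8 = 36544 bits
compressed_size = n_symbols * avg_code_len = 4568 * 5.57 = 25443.76 bits
ratio = original_size / compressed_size = 36544 / 25443.76 = 1.4363

Compression ratio = 1.4363


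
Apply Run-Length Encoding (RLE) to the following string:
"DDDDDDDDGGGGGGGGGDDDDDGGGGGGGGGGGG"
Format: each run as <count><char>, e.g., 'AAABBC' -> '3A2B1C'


Scanning runs left to right:
  i=0: run of 'D' x 8 -> '8D'
  i=8: run of 'G' x 9 -> '9G'
  i=17: run of 'D' x 5 -> '5D'
  i=22: run of 'G' x 12 -> '12G'

RLE = 8D9G5D12G


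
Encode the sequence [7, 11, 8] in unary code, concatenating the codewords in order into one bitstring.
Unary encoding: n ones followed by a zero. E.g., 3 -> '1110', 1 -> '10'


Encode each number as n ones followed by a terminating 0:
  7 -> 11111110 (8 bits)
  11 -> 111111111110 (12 bits)
  8 -> 111111110 (9 bits)
Total length = 8 + 12 + 9 = 29 bits.

Unary([7, 11, 8]) = 11111110111111111110111111110 (29 bits)


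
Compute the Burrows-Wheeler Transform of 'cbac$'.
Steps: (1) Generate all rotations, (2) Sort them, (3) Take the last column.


Rotations (sorted):
  0: $cbac -> last char: c
  1: ac$cb -> last char: b
  2: bac$c -> last char: c
  3: c$cba -> last char: a
  4: cbac$ -> last char: $


BWT = cbca$


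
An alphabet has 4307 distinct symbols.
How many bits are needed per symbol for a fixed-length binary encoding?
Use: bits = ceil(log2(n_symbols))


log2(4307) = 12.0725
Bracket: 2^12 = 4096 < 4307 <= 2^13 = 8192
So ceil(log2(4307)) = 13

bits = ceil(log2(4307)) = ceil(12.0725) = 13 bits


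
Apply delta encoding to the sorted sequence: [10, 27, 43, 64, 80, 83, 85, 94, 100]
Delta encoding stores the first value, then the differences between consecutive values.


First value: 10
Deltas:
  27 - 10 = 17
  43 - 27 = 16
  64 - 43 = 21
  80 - 64 = 16
  83 - 80 = 3
  85 - 83 = 2
  94 - 85 = 9
  100 - 94 = 6


Delta encoded: [10, 17, 16, 21, 16, 3, 2, 9, 6]


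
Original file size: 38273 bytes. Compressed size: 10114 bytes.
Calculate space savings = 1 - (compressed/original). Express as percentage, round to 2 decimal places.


ratio = compressed/original = 10114/38273 = 0.264259
savings = 1 - ratio = 1 - 0.264259 = 0.735741
as a percentage: 0.735741 * 100 = 73.57%

Space savings = 1 - 10114/38273 = 73.57%


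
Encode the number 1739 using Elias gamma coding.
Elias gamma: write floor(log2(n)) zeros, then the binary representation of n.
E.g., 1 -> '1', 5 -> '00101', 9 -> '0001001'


num_bits = floor(log2(1739)) + 1 = 11
leading_zeros = num_bits - 1 = 10
binary(1739) = 11011001011

Elias gamma(1739) = '0000000000' + '11011001011' = 000000000011011001011 (21 bits)


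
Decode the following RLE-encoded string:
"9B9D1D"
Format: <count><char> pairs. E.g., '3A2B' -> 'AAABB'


Expanding each <count><char> pair:
  9B -> 'BBBBBBBBB'
  9D -> 'DDDDDDDDD'
  1D -> 'D'

Decoded = BBBBBBBBBDDDDDDDDDD


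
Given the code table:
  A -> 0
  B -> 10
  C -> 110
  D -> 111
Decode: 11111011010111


Decoding:
111 -> D
110 -> C
110 -> C
10 -> B
111 -> D


Result: DCCBD


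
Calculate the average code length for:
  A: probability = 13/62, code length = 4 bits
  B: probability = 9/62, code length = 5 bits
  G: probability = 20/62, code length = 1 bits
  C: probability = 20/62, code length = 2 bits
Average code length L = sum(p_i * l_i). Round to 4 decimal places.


Weighted contributions p_i * l_i:
  A: (13/62) * 4 = 52/62
  B: (9/62) * 5 = 45/62
  G: (20/62) * 1 = 20/62
  C: (20/62) * 2 = 40/62
Sum = (52 + 45 + 20 + 40)/62 = 157/62

L = 157/62 = 2.5323 bits/symbol


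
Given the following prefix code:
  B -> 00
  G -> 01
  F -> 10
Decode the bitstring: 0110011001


Decoding step by step:
Bits 01 -> G
Bits 10 -> F
Bits 01 -> G
Bits 10 -> F
Bits 01 -> G


Decoded message: GFGFG


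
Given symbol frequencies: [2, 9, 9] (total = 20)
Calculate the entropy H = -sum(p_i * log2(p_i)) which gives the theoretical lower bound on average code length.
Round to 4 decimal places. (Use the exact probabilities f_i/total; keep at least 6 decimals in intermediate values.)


Per-symbol terms -p_i * log2(p_i) with p_i = f_i/20:
  p = 2/20 = 0.100000: log2(p) = -3.321928, -p*log2(p) = 0.332193
  p = 9/20 = 0.450000: log2(p) = -1.152003, -p*log2(p) = 0.518401
  p = 9/20 = 0.450000: log2(p) = -1.152003, -p*log2(p) = 0.518401
H = 0.332193 + 0.518401 + 0.518401 = 1.368995

H = 1.369 bits/symbol


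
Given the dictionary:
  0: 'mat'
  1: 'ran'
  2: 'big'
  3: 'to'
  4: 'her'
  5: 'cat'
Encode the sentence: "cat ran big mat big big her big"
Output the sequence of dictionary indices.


Look up each word in the dictionary:
  'cat' -> 5
  'ran' -> 1
  'big' -> 2
  'mat' -> 0
  'big' -> 2
  'big' -> 2
  'her' -> 4
  'big' -> 2

Encoded: [5, 1, 2, 0, 2, 2, 4, 2]


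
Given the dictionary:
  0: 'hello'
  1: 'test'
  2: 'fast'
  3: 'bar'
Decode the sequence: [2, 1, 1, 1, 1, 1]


Look up each index in the dictionary:
  2 -> 'fast'
  1 -> 'test'
  1 -> 'test'
  1 -> 'test'
  1 -> 'test'
  1 -> 'test'

Decoded: "fast test test test test test"


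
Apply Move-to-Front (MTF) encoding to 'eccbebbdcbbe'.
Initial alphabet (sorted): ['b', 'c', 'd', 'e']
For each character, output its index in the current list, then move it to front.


MTF encoding:
'e': index 3 in ['b', 'c', 'd', 'e'] -> ['e', 'b', 'c', 'd']
'c': index 2 in ['e', 'b', 'c', 'd'] -> ['c', 'e', 'b', 'd']
'c': index 0 in ['c', 'e', 'b', 'd'] -> ['c', 'e', 'b', 'd']
'b': index 2 in ['c', 'e', 'b', 'd'] -> ['b', 'c', 'e', 'd']
'e': index 2 in ['b', 'c', 'e', 'd'] -> ['e', 'b', 'c', 'd']
'b': index 1 in ['e', 'b', 'c', 'd'] -> ['b', 'e', 'c', 'd']
'b': index 0 in ['b', 'e', 'c', 'd'] -> ['b', 'e', 'c', 'd']
'd': index 3 in ['b', 'e', 'c', 'd'] -> ['d', 'b', 'e', 'c']
'c': index 3 in ['d', 'b', 'e', 'c'] -> ['c', 'd', 'b', 'e']
'b': index 2 in ['c', 'd', 'b', 'e'] -> ['b', 'c', 'd', 'e']
'b': index 0 in ['b', 'c', 'd', 'e'] -> ['b', 'c', 'd', 'e']
'e': index 3 in ['b', 'c', 'd', 'e'] -> ['e', 'b', 'c', 'd']


Output: [3, 2, 0, 2, 2, 1, 0, 3, 3, 2, 0, 3]


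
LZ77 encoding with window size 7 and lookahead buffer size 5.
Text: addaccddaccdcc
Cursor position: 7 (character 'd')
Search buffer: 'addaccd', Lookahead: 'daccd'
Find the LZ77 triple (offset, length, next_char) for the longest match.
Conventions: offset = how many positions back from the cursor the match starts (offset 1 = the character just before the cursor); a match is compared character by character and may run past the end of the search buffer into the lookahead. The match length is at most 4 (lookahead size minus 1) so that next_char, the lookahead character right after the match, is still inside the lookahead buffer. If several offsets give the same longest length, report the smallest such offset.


Try each offset into the search buffer:
  offset=1 (pos 6, char 'd'): match length 1
  offset=2 (pos 5, char 'c'): match length 0
  offset=3 (pos 4, char 'c'): match length 0
  offset=4 (pos 3, char 'a'): match length 0
  offset=5 (pos 2, char 'd'): match length 4
  offset=6 (pos 1, char 'd'): match length 1
  offset=7 (pos 0, char 'a'): match length 0
Longest match has length 4 at offset 5.
next_char = character at position 7 + 4 = 11 -> 'd'

Best match: offset=5, length=4 (matching 'dacc' starting at position 2)
LZ77 triple: (5, 4, 'd')


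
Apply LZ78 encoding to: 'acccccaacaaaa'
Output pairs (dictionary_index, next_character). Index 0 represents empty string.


LZ78 encoding steps:
Dictionary: {0: ''}
Step 1: w='' (idx 0), next='a' -> output (0, 'a'), add 'a' as idx 1
Step 2: w='' (idx 0), next='c' -> output (0, 'c'), add 'c' as idx 2
Step 3: w='c' (idx 2), next='c' -> output (2, 'c'), add 'cc' as idx 3
Step 4: w='cc' (idx 3), next='a' -> output (3, 'a'), add 'cca' as idx 4
Step 5: w='a' (idx 1), next='c' -> output (1, 'c'), add 'ac' as idx 5
Step 6: w='a' (idx 1), next='a' -> output (1, 'a'), add 'aa' as idx 6
Step 7: w='aa' (idx 6), end of input -> output (6, '')


Encoded: [(0, 'a'), (0, 'c'), (2, 'c'), (3, 'a'), (1, 'c'), (1, 'a'), (6, '')]


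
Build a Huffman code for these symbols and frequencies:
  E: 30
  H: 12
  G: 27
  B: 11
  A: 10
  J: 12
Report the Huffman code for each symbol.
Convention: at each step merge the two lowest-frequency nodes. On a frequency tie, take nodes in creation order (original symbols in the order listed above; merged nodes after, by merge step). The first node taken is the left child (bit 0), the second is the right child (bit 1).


Huffman tree construction:
Step 1: Merge A(10) + B(11) = 21
Step 2: Merge H(12) + J(12) = 24
Step 3: Merge (A+B)(21) + (H+J)(24) = 45
Step 4: Merge G(27) + E(30) = 57
Step 5: Merge ((A+B)+(H+J))(45) + (G+E)(57) = 102
Read each symbol's code off the tree from the root (left child = 0, right child = 1).

Codes:
  E: 11 (length 2)
  H: 010 (length 3)
  G: 10 (length 2)
  B: 001 (length 3)
  A: 000 (length 3)
  J: 011 (length 3)
Average code length: 249/102 = 2.4412 bits/symbol


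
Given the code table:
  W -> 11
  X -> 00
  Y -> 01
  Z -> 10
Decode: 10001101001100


Decoding:
10 -> Z
00 -> X
11 -> W
01 -> Y
00 -> X
11 -> W
00 -> X


Result: ZXWYXWX


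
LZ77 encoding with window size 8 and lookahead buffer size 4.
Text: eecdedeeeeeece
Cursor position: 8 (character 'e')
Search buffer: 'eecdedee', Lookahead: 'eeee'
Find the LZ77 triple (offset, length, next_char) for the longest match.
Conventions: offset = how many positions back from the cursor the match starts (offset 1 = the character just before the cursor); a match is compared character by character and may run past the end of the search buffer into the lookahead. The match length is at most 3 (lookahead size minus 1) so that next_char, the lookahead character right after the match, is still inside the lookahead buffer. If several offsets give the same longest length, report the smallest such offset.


Try each offset into the search buffer:
  offset=1 (pos 7, char 'e'): match length 3
  offset=2 (pos 6, char 'e'): match length 3
  offset=3 (pos 5, char 'd'): match length 0
  offset=4 (pos 4, char 'e'): match length 1
  offset=5 (pos 3, char 'd'): match length 0
  offset=6 (pos 2, char 'c'): match length 0
  offset=7 (pos 1, char 'e'): match length 1
  offset=8 (pos 0, char 'e'): match length 2
Longest match has length 3, found at offsets 1, 2; take the smallest, offset 1.
next_char = character at position 8 + 3 = 11 -> 'e'

Best match: offset=1, length=3 (matching 'eee' starting at position 7)
LZ77 triple: (1, 3, 'e')


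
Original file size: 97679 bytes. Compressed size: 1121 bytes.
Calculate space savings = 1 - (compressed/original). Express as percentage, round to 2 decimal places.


ratio = compressed/original = 1121/97679 = 0.011476
savings = 1 - ratio = 1 - 0.011476 = 0.988524
as a percentage: 0.988524 * 100 = 98.85%

Space savings = 1 - 1121/97679 = 98.85%


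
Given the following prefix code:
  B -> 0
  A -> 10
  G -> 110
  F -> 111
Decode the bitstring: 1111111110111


Decoding step by step:
Bits 111 -> F
Bits 111 -> F
Bits 111 -> F
Bits 0 -> B
Bits 111 -> F


Decoded message: FFFBF


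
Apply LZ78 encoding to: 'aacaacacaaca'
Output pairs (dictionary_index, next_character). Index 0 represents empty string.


LZ78 encoding steps:
Dictionary: {0: ''}
Step 1: w='' (idx 0), next='a' -> output (0, 'a'), add 'a' as idx 1
Step 2: w='a' (idx 1), next='c' -> output (1, 'c'), add 'ac' as idx 2
Step 3: w='a' (idx 1), next='a' -> output (1, 'a'), add 'aa' as idx 3
Step 4: w='' (idx 0), next='c' -> output (0, 'c'), add 'c' as idx 4
Step 5: w='ac' (idx 2), next='a' -> output (2, 'a'), add 'aca' as idx 5
Step 6: w='aca' (idx 5), end of input -> output (5, '')


Encoded: [(0, 'a'), (1, 'c'), (1, 'a'), (0, 'c'), (2, 'a'), (5, '')]


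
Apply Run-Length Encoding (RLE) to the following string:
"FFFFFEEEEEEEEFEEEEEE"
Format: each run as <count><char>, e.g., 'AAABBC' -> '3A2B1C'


Scanning runs left to right:
  i=0: run of 'F' x 5 -> '5F'
  i=5: run of 'E' x 8 -> '8E'
  i=13: run of 'F' x 1 -> '1F'
  i=14: run of 'E' x 6 -> '6E'

RLE = 5F8E1F6E


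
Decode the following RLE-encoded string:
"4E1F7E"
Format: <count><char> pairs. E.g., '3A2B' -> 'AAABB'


Expanding each <count><char> pair:
  4E -> 'EEEE'
  1F -> 'F'
  7E -> 'EEEEEEE'

Decoded = EEEEFEEEEEEE


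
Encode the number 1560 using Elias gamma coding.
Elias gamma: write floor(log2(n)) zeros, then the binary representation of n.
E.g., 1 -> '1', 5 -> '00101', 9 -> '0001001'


num_bits = floor(log2(1560)) + 1 = 11
leading_zeros = num_bits - 1 = 10
binary(1560) = 11000011000

Elias gamma(1560) = '0000000000' + '11000011000' = 000000000011000011000 (21 bits)


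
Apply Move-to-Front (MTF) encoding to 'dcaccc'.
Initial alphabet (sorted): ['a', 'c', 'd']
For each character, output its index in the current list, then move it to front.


MTF encoding:
'd': index 2 in ['a', 'c', 'd'] -> ['d', 'a', 'c']
'c': index 2 in ['d', 'a', 'c'] -> ['c', 'd', 'a']
'a': index 2 in ['c', 'd', 'a'] -> ['a', 'c', 'd']
'c': index 1 in ['a', 'c', 'd'] -> ['c', 'a', 'd']
'c': index 0 in ['c', 'a', 'd'] -> ['c', 'a', 'd']
'c': index 0 in ['c', 'a', 'd'] -> ['c', 'a', 'd']


Output: [2, 2, 2, 1, 0, 0]


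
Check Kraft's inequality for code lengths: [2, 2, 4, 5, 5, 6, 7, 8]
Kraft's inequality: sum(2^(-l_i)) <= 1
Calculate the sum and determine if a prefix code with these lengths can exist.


Sum = 2^(-2) + 2^(-2) + 2^(-4) + 2^(-5) + 2^(-5) + 2^(-6) + 2^(-7) + 2^(-8)
    = 0.25 + 0.25 + 0.0625 + 0.03125 + 0.03125 + 0.015625 + 0.0078125 + 0.00390625
    = 167/256 = 0.65234375
Since 0.65234375 <= 1, Kraft's inequality IS satisfied.
A prefix code with these lengths CAN exist.

Kraft sum = 0.65234375. Satisfied.


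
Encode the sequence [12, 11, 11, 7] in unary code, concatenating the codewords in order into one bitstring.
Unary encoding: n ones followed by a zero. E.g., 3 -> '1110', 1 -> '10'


Encode each number as n ones followed by a terminating 0:
  12 -> 1111111111110 (13 bits)
  11 -> 111111111110 (12 bits)
  11 -> 111111111110 (12 bits)
  7 -> 11111110 (8 bits)
Total length = 13 + 12 + 12 + 8 = 45 bits.

Unary([12, 11, 11, 7]) = 111111111111011111111111011111111111011111110 (45 bits)


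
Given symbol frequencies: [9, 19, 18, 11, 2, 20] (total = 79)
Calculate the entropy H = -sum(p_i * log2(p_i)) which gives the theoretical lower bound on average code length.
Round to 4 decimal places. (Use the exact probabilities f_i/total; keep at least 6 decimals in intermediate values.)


Per-symbol terms -p_i * log2(p_i) with p_i = f_i/79:
  p = 9/79 = 0.113924: log2(p) = -3.133856, -p*log2(p) = 0.357022
  p = 19/79 = 0.240506: log2(p) = -2.055853, -p*log2(p) = 0.494446
  p = 18/79 = 0.227848: log2(p) = -2.133856, -p*log2(p) = 0.486195
  p = 11/79 = 0.139241: log2(p) = -2.844349, -p*log2(p) = 0.396049
  p = 2/79 = 0.025316: log2(p) = -5.303781, -p*log2(p) = 0.134273
  p = 20/79 = 0.253165: log2(p) = -1.981853, -p*log2(p) = 0.501735
H = 0.357022 + 0.494446 + 0.486195 + 0.396049 + 0.134273 + 0.501735 = 2.369720

H = 2.3697 bits/symbol


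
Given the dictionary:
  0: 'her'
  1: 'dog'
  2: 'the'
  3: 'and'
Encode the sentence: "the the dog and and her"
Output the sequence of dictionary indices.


Look up each word in the dictionary:
  'the' -> 2
  'the' -> 2
  'dog' -> 1
  'and' -> 3
  'and' -> 3
  'her' -> 0

Encoded: [2, 2, 1, 3, 3, 0]


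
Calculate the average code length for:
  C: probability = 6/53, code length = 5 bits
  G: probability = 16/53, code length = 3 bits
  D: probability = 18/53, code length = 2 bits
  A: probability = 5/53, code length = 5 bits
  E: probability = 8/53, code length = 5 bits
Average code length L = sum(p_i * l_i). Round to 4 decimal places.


Weighted contributions p_i * l_i:
  C: (6/53) * 5 = 30/53
  G: (16/53) * 3 = 48/53
  D: (18/53) * 2 = 36/53
  A: (5/53) * 5 = 25/53
  E: (8/53) * 5 = 40/53
Sum = (30 + 48 + 36 + 25 + 40)/53 = 179/53

L = 179/53 = 3.3774 bits/symbol


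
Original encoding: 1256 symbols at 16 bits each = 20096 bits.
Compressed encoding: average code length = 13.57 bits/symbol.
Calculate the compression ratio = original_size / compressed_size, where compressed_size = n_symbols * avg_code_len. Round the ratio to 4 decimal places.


original_size = n_symbols * orig_bits = 1256 * 16 = 20096 bits
compressed_size = n_symbols * avg_code_len = 1256 * 13.57 = 17043.92 bits
ratio = original_size / compressed_size = 20096 / 17043.92 = 1.1791

Compression ratio = 1.1791


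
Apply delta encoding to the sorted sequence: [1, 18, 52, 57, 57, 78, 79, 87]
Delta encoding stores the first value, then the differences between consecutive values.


First value: 1
Deltas:
  18 - 1 = 17
  52 - 18 = 34
  57 - 52 = 5
  57 - 57 = 0
  78 - 57 = 21
  79 - 78 = 1
  87 - 79 = 8


Delta encoded: [1, 17, 34, 5, 0, 21, 1, 8]


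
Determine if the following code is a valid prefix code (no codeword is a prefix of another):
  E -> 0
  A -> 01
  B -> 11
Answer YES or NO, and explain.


Checking each pair (does one codeword prefix another?):
  E='0' vs A='01': prefix -- VIOLATION

NO -- this is NOT a valid prefix code. E (0) is a prefix of A (01).


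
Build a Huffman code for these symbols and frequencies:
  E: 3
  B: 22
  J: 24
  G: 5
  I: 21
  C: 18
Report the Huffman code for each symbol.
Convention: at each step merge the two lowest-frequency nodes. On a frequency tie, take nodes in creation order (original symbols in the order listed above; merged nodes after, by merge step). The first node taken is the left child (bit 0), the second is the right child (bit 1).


Huffman tree construction:
Step 1: Merge E(3) + G(5) = 8
Step 2: Merge (E+G)(8) + C(18) = 26
Step 3: Merge I(21) + B(22) = 43
Step 4: Merge J(24) + ((E+G)+C)(26) = 50
Step 5: Merge (I+B)(43) + (J+((E+G)+C))(50) = 93
Read each symbol's code off the tree from the root (left child = 0, right child = 1).

Codes:
  E: 1100 (length 4)
  B: 01 (length 2)
  J: 10 (length 2)
  G: 1101 (length 4)
  I: 00 (length 2)
  C: 111 (length 3)
Average code length: 220/93 = 2.3656 bits/symbol


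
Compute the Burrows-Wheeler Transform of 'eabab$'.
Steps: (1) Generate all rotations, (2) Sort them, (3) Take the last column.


Rotations (sorted):
  0: $eabab -> last char: b
  1: ab$eab -> last char: b
  2: abab$e -> last char: e
  3: b$eaba -> last char: a
  4: bab$ea -> last char: a
  5: eabab$ -> last char: $


BWT = bbeaa$


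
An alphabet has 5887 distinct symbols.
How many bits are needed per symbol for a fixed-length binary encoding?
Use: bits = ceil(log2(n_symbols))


log2(5887) = 12.5233
Bracket: 2^12 = 4096 < 5887 <= 2^13 = 8192
So ceil(log2(5887)) = 13

bits = ceil(log2(5887)) = ceil(12.5233) = 13 bits


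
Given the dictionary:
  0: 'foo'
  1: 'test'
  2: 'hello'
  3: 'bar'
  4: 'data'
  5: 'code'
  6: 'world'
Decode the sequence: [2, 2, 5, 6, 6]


Look up each index in the dictionary:
  2 -> 'hello'
  2 -> 'hello'
  5 -> 'code'
  6 -> 'world'
  6 -> 'world'

Decoded: "hello hello code world world"
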